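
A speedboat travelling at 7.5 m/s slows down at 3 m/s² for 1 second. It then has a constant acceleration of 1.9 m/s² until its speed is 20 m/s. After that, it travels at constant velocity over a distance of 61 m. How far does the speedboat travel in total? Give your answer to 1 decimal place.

Phase 1 (decelerating): v₀ = 7.50 m/s, a = -3 m/s².
v = v₀ + at = 7.50 + (-3)(1) = 4.50 m/s
Δx = v₀t + ½at² = 7.50·1 + 0.5·-3·1² = 6.00 m

Phase 2 (accelerating): v₀ = 4.50 m/s, a = 1.9 m/s².
v = v₀ + at → t = (20 − 4.50) / 1.9 = 8.16 s
v² = v₀² + 2aΔx → Δx = (20² − 4.50²)/(2·1.9) = 99.9 m

Phase 3 (constant speed): v₀ = 20.0 m/s, a = 0 m/s².
Constant speed: t = d/v = 61/20.0 = 3.05 s
Total distance = 6.00 + 99.9 + 61.0 = 167 m

166.9 m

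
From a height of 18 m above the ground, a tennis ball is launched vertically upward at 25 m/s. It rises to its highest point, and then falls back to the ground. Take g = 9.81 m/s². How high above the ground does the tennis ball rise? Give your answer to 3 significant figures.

Phase 1 (rising): v₀ = 25.0 m/s, a = -9.81 m/s².
v = v₀ + at → t = (0 − 25.0) / -9.81 = 2.55 s
v² = v₀² + 2aΔx → Δx = (0² − 25.0²)/(2·-9.81) = 31.9 m
Maximum height = 18 + 31.9 = 49.9 m

49.9 m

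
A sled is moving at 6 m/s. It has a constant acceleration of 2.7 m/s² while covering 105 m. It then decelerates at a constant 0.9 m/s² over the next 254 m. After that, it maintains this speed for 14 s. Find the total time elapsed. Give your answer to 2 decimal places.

34.74 s

Phase 1 (accelerating): v₀ = 6.00 m/s, a = 2.7 m/s².
v² = v₀² + 2aΔx = 6.00² + 2·2.7·105 = 603 → v = 24.6 m/s
t = (v − v₀)/a = (24.6 − 6.00)/2.7 = 6.87 s

Phase 2 (decelerating): v₀ = 24.6 m/s, a = -0.9 m/s².
v² = v₀² + 2aΔx = 24.6² + 2·-0.9·254 = 146 → v = 12.1 m/s
t = (v − v₀)/a = (12.1 − 24.6)/-0.9 = 13.9 s

Phase 3 (constant speed): v₀ = 12.1 m/s, a = 0 m/s².
v = v₀ + at = 12.1 + (0)(14) = 12.1 m/s
Δx = v₀t + ½at² = 12.1·14 + 0.5·0·14² = 169 m
Total time = 6.87 + 13.9 + 14.0 = 34.7 s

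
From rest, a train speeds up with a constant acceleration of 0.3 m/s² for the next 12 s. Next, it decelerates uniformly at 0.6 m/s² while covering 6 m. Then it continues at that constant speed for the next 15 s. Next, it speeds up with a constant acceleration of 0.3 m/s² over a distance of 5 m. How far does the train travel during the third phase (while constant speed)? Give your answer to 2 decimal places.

36.00 m

Phase 1 (accelerating): v₀ = 0 m/s, a = 0.3 m/s².
v = v₀ + at = 0 + (0.3)(12) = 3.60 m/s
Δx = v₀t + ½at² = 0·12 + 0.5·0.3·12² = 21.6 m

Phase 2 (decelerating): v₀ = 3.60 m/s, a = -0.6 m/s².
v² = v₀² + 2aΔx = 3.60² + 2·-0.6·6 = 5.76 → v = 2.40 m/s
t = (v − v₀)/a = (2.40 − 3.60)/-0.6 = 2.00 s

Phase 3 (constant speed): v₀ = 2.40 m/s, a = 0 m/s².
v = v₀ + at = 2.40 + (0)(15) = 2.40 m/s
Δx = v₀t + ½at² = 2.40·15 + 0.5·0·15² = 36.0 m
Distance in phase 3 = 36.0 m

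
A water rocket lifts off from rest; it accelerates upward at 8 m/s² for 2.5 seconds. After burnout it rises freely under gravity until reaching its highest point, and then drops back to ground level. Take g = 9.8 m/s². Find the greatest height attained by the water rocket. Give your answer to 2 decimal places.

Phase 1 (powered ascent): v₀ = 0 m/s, a = 8 m/s².
v = v₀ + at = 0 + (8)(2.5) = 20.0 m/s
Δx = v₀t + ½at² = 0·2.5 + 0.5·8·2.5² = 25.0 m

Phase 2 (coasting upward): v₀ = 20.0 m/s, a = -9.8 m/s².
v = v₀ + at → t = (0 − 20.0) / -9.8 = 2.04 s
v² = v₀² + 2aΔx → Δx = (0² − 20.0²)/(2·-9.8) = 20.4 m
Maximum height = 25.0 + 20.4 = 45.4 m

45.41 m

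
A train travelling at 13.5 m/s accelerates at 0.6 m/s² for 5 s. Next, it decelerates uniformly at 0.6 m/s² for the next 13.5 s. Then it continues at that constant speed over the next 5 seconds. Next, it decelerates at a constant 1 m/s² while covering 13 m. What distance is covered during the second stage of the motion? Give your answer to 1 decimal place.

168.1 m

Phase 1 (accelerating): v₀ = 13.5 m/s, a = 0.6 m/s².
v = v₀ + at = 13.5 + (0.6)(5) = 16.5 m/s
Δx = v₀t + ½at² = 13.5·5 + 0.5·0.6·5² = 75.0 m

Phase 2 (decelerating): v₀ = 16.5 m/s, a = -0.6 m/s².
v = v₀ + at = 16.5 + (-0.6)(13.5) = 8.40 m/s
Δx = v₀t + ½at² = 16.5·13.5 + 0.5·-0.6·13.5² = 168 m
Distance in phase 2 = 168 m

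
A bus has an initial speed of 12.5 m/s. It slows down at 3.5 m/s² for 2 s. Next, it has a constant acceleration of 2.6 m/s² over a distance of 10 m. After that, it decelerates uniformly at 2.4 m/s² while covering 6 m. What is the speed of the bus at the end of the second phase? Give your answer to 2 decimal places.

Phase 1 (decelerating): v₀ = 12.5 m/s, a = -3.5 m/s².
v = v₀ + at = 12.5 + (-3.5)(2) = 5.50 m/s
Δx = v₀t + ½at² = 12.5·2 + 0.5·-3.5·2² = 18.0 m

Phase 2 (accelerating): v₀ = 5.50 m/s, a = 2.6 m/s².
v² = v₀² + 2aΔx = 5.50² + 2·2.6·10 = 82.2 → v = 9.07 m/s
t = (v − v₀)/a = (9.07 − 5.50)/2.6 = 1.37 s
Speed at end of phase 2 = 9.07 m/s

9.07 m/s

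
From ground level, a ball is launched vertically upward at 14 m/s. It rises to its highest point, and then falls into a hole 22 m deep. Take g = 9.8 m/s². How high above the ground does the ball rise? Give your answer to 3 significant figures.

10.0 m

Phase 1 (rising): v₀ = 14.0 m/s, a = -9.8 m/s².
v = v₀ + at → t = (0 − 14.0) / -9.8 = 1.43 s
v² = v₀² + 2aΔx → Δx = (0² − 14.0²)/(2·-9.8) = 10.0 m
Maximum height = 10.0 m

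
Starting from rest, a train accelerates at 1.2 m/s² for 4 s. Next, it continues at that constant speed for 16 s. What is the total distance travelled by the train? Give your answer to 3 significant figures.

Phase 1 (accelerating): v₀ = 0 m/s, a = 1.2 m/s².
v = v₀ + at = 0 + (1.2)(4) = 4.80 m/s
Δx = v₀t + ½at² = 0·4 + 0.5·1.2·4² = 9.60 m

Phase 2 (constant speed): v₀ = 4.80 m/s, a = 0 m/s².
v = v₀ + at = 4.80 + (0)(16) = 4.80 m/s
Δx = v₀t + ½at² = 4.80·16 + 0.5·0·16² = 76.8 m
Total distance = 9.60 + 76.8 = 86.4 m

86.4 m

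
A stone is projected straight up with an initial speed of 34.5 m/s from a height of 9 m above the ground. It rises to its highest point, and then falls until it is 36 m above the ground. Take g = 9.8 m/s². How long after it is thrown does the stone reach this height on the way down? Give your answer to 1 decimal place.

6.1 s

Phase 1 (rising): v₀ = 34.5 m/s, a = -9.8 m/s².
v = v₀ + at → t = (0 − 34.5) / -9.8 = 3.52 s
v² = v₀² + 2aΔx → Δx = (0² − 34.5²)/(2·-9.8) = 60.7 m

Phase 2 (falling): v₀ = 0 m/s, a = -9.8 m/s².
Falls 33.7 m from rest: t = √(2·33.7/9.8) = 2.62 s; v = g·t = 25.7 m/s.
Total time = 3.52 + 2.62 = 6.14 s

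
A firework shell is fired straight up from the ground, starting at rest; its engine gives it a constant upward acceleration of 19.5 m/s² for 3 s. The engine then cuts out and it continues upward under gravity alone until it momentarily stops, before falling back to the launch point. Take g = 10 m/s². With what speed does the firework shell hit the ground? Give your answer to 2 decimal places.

71.95 m/s

Phase 1 (powered ascent): v₀ = 0 m/s, a = 19.5 m/s².
v = v₀ + at = 0 + (19.5)(3) = 58.5 m/s
Δx = v₀t + ½at² = 0·3 + 0.5·19.5·3² = 87.8 m

Phase 2 (coasting upward): v₀ = 58.5 m/s, a = -10 m/s².
v = v₀ + at → t = (0 − 58.5) / -10 = 5.85 s
v² = v₀² + 2aΔx → Δx = (0² − 58.5²)/(2·-10) = 171 m

Phase 3 (free fall): v₀ = 0 m/s, a = -10 m/s².
Falls 259 m from rest: t = √(2·259/10) = 7.20 s; v = g·t = 72.0 m/s.
Impact speed = 72.0 m/s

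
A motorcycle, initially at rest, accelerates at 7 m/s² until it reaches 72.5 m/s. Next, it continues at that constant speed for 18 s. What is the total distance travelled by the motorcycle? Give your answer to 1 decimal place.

Phase 1 (accelerating): v₀ = 0 m/s, a = 7 m/s².
v = v₀ + at → t = (72.5 − 0) / 7 = 10.4 s
v² = v₀² + 2aΔx → Δx = (72.5² − 0²)/(2·7) = 375 m

Phase 2 (constant speed): v₀ = 72.5 m/s, a = 0 m/s².
v = v₀ + at = 72.5 + (0)(18) = 72.5 m/s
Δx = v₀t + ½at² = 72.5·18 + 0.5·0·18² = 1300 m
Total distance = 375 + 1300 = 1680 m

1680.4 m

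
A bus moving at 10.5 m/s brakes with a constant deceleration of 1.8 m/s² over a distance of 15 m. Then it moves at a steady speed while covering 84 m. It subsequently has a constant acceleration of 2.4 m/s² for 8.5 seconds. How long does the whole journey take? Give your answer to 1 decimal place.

Phase 1 (decelerating): v₀ = 10.5 m/s, a = -1.8 m/s².
v² = v₀² + 2aΔx = 10.5² + 2·-1.8·15 = 56.2 → v = 7.50 m/s
t = (v − v₀)/a = (7.50 − 10.5)/-1.8 = 1.67 s

Phase 2 (constant speed): v₀ = 7.50 m/s, a = 0 m/s².
Constant speed: t = d/v = 84/7.50 = 11.2 s

Phase 3 (accelerating): v₀ = 7.50 m/s, a = 2.4 m/s².
v = v₀ + at = 7.50 + (2.4)(8.5) = 27.9 m/s
Δx = v₀t + ½at² = 7.50·8.5 + 0.5·2.4·8.5² = 150 m
Total time = 1.67 + 11.2 + 8.50 = 21.4 s

21.4 s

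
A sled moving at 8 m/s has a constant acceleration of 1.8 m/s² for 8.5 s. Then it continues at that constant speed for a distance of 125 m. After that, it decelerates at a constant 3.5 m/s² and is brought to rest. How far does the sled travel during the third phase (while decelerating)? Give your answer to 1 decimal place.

77.6 m

Phase 1 (accelerating): v₀ = 8.00 m/s, a = 1.8 m/s².
v = v₀ + at = 8.00 + (1.8)(8.5) = 23.3 m/s
Δx = v₀t + ½at² = 8.00·8.5 + 0.5·1.8·8.5² = 133 m

Phase 2 (constant speed): v₀ = 23.3 m/s, a = 0 m/s².
Constant speed: t = d/v = 125/23.3 = 5.36 s

Phase 3 (decelerating): v₀ = 23.3 m/s, a = -3.5 m/s².
v = v₀ + at → t = (0 − 23.3) / -3.5 = 6.66 s
v² = v₀² + 2aΔx → Δx = (0² − 23.3²)/(2·-3.5) = 77.6 m
Distance in phase 3 = 77.6 m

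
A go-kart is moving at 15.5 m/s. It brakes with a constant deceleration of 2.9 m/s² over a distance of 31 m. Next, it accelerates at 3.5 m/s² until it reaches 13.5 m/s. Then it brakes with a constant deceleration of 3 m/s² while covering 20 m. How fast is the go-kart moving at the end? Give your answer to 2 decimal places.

7.89 m/s

Phase 1 (decelerating): v₀ = 15.5 m/s, a = -2.9 m/s².
v² = v₀² + 2aΔx = 15.5² + 2·-2.9·31 = 60.5 → v = 7.77 m/s
t = (v − v₀)/a = (7.77 − 15.5)/-2.9 = 2.66 s

Phase 2 (accelerating): v₀ = 7.77 m/s, a = 3.5 m/s².
v = v₀ + at → t = (13.5 − 7.77) / 3.5 = 1.64 s
v² = v₀² + 2aΔx → Δx = (13.5² − 7.77²)/(2·3.5) = 17.4 m

Phase 3 (decelerating): v₀ = 13.5 m/s, a = -3 m/s².
v² = v₀² + 2aΔx = 13.5² + 2·-3·20 = 62.2 → v = 7.89 m/s
t = (v − v₀)/a = (7.89 − 13.5)/-3 = 1.87 s
Final speed = 7.89 m/s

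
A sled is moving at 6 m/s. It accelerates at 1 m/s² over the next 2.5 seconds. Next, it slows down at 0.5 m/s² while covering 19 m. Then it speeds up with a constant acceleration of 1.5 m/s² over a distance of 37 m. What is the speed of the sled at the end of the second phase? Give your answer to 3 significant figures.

7.30 m/s

Phase 1 (accelerating): v₀ = 6.00 m/s, a = 1 m/s².
v = v₀ + at = 6.00 + (1)(2.5) = 8.50 m/s
Δx = v₀t + ½at² = 6.00·2.5 + 0.5·1·2.5² = 18.1 m

Phase 2 (decelerating): v₀ = 8.50 m/s, a = -0.5 m/s².
v² = v₀² + 2aΔx = 8.50² + 2·-0.5·19 = 53.2 → v = 7.30 m/s
t = (v − v₀)/a = (7.30 − 8.50)/-0.5 = 2.41 s
Speed at end of phase 2 = 7.30 m/s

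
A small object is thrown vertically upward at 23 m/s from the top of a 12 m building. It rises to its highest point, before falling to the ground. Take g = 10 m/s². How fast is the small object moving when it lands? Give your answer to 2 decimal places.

27.73 m/s

Phase 1 (rising): v₀ = 23.0 m/s, a = -10 m/s².
v = v₀ + at → t = (0 − 23.0) / -10 = 2.30 s
v² = v₀² + 2aΔx → Δx = (0² − 23.0²)/(2·-10) = 26.4 m

Phase 2 (falling): v₀ = 0 m/s, a = -10 m/s².
Falls 38.5 m from rest: t = √(2·38.5/10) = 2.77 s; v = g·t = 27.7 m/s.
Final speed = 27.7 m/s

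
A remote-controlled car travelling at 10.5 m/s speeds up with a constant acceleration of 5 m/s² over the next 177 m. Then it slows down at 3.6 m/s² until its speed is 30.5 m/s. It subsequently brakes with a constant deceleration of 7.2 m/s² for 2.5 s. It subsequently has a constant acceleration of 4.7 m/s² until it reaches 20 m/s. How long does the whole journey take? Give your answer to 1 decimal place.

14.2 s

Phase 1 (accelerating): v₀ = 10.5 m/s, a = 5 m/s².
v² = v₀² + 2aΔx = 10.5² + 2·5·177 = 1880 → v = 43.4 m/s
t = (v − v₀)/a = (43.4 − 10.5)/5 = 6.57 s

Phase 2 (decelerating): v₀ = 43.4 m/s, a = -3.6 m/s².
v = v₀ + at → t = (30.5 − 43.4) / -3.6 = 3.57 s
v² = v₀² + 2aΔx → Δx = (30.5² − 43.4²)/(2·-3.6) = 132 m

Phase 3 (decelerating): v₀ = 30.5 m/s, a = -7.2 m/s².
v = v₀ + at = 30.5 + (-7.2)(2.5) = 12.5 m/s
Δx = v₀t + ½at² = 30.5·2.5 + 0.5·-7.2·2.5² = 53.8 m

Phase 4 (accelerating): v₀ = 12.5 m/s, a = 4.7 m/s².
v = v₀ + at → t = (20 − 12.5) / 4.7 = 1.60 s
v² = v₀² + 2aΔx → Δx = (20² − 12.5²)/(2·4.7) = 25.9 m
Total time = 6.57 + 3.57 + 2.50 + 1.60 = 14.2 s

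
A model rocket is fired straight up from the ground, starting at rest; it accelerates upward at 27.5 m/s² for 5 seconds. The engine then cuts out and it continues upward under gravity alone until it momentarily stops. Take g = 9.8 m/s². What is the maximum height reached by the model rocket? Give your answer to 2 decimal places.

Phase 1 (powered ascent): v₀ = 0 m/s, a = 27.5 m/s².
v = v₀ + at = 0 + (27.5)(5) = 138 m/s
Δx = v₀t + ½at² = 0·5 + 0.5·27.5·5² = 344 m

Phase 2 (coasting upward): v₀ = 138 m/s, a = -9.8 m/s².
v = v₀ + at → t = (0 − 138) / -9.8 = 14.0 s
v² = v₀² + 2aΔx → Δx = (0² − 138²)/(2·-9.8) = 965 m
Maximum height = 344 + 965 = 1310 m

1308.35 m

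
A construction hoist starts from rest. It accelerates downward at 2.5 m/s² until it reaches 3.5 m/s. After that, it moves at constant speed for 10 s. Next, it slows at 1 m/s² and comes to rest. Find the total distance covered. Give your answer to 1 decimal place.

43.6 m

Phase 1 (accelerating): v₀ = 0 m/s, a = 2.5 m/s².
v = v₀ + at → t = (3.5 − 0) / 2.5 = 1.40 s
v² = v₀² + 2aΔx → Δx = (3.5² − 0²)/(2·2.5) = 2.45 m

Phase 2 (constant speed): v₀ = 3.50 m/s, a = 0 m/s².
v = v₀ + at = 3.50 + (0)(10) = 3.50 m/s
Δx = v₀t + ½at² = 3.50·10 + 0.5·0·10² = 35.0 m

Phase 3 (decelerating): v₀ = 3.50 m/s, a = -1 m/s².
v = v₀ + at → t = (0 − 3.50) / -1 = 3.50 s
v² = v₀² + 2aΔx → Δx = (0² − 3.50²)/(2·-1) = 6.12 m
Total distance = 2.45 + 35.0 + 6.12 = 43.6 m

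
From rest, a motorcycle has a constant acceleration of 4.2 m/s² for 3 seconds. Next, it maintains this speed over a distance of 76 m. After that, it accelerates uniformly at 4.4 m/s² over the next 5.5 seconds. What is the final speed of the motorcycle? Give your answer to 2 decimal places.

Phase 1 (accelerating): v₀ = 0 m/s, a = 4.2 m/s².
v = v₀ + at = 0 + (4.2)(3) = 12.6 m/s
Δx = v₀t + ½at² = 0·3 + 0.5·4.2·3² = 18.9 m

Phase 2 (constant speed): v₀ = 12.6 m/s, a = 0 m/s².
Constant speed: t = d/v = 76/12.6 = 6.03 s

Phase 3 (accelerating): v₀ = 12.6 m/s, a = 4.4 m/s².
v = v₀ + at = 12.6 + (4.4)(5.5) = 36.8 m/s
Δx = v₀t + ½at² = 12.6·5.5 + 0.5·4.4·5.5² = 136 m
Final speed = 36.8 m/s

36.80 m/s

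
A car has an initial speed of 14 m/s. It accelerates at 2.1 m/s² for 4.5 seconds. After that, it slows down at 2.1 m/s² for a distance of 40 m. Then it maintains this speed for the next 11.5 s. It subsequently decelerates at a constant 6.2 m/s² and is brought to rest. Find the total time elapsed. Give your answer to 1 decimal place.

Phase 1 (accelerating): v₀ = 14.0 m/s, a = 2.1 m/s².
v = v₀ + at = 14.0 + (2.1)(4.5) = 23.5 m/s
Δx = v₀t + ½at² = 14.0·4.5 + 0.5·2.1·4.5² = 84.3 m

Phase 2 (decelerating): v₀ = 23.5 m/s, a = -2.1 m/s².
v² = v₀² + 2aΔx = 23.5² + 2·-2.1·40 = 382 → v = 19.5 m/s
t = (v − v₀)/a = (19.5 − 23.5)/-2.1 = 1.86 s

Phase 3 (constant speed): v₀ = 19.5 m/s, a = 0 m/s².
v = v₀ + at = 19.5 + (0)(11.5) = 19.5 m/s
Δx = v₀t + ½at² = 19.5·11.5 + 0.5·0·11.5² = 225 m

Phase 4 (decelerating): v₀ = 19.5 m/s, a = -6.2 m/s².
v = v₀ + at → t = (0 − 19.5) / -6.2 = 3.15 s
v² = v₀² + 2aΔx → Δx = (0² − 19.5²)/(2·-6.2) = 30.8 m
Total time = 4.50 + 1.86 + 11.5 + 3.15 = 21.0 s

21.0 s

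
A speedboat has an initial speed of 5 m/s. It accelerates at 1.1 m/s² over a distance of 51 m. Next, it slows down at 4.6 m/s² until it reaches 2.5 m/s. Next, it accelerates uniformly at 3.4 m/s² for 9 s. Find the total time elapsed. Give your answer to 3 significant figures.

Phase 1 (accelerating): v₀ = 5.00 m/s, a = 1.1 m/s².
v² = v₀² + 2aΔx = 5.00² + 2·1.1·51 = 137 → v = 11.7 m/s
t = (v − v₀)/a = (11.7 − 5.00)/1.1 = 6.10 s

Phase 2 (decelerating): v₀ = 11.7 m/s, a = -4.6 m/s².
v = v₀ + at → t = (2.5 − 11.7) / -4.6 = 2.00 s
v² = v₀² + 2aΔx → Δx = (2.5² − 11.7²)/(2·-4.6) = 14.2 m

Phase 3 (accelerating): v₀ = 2.50 m/s, a = 3.4 m/s².
v = v₀ + at = 2.50 + (3.4)(9) = 33.1 m/s
Δx = v₀t + ½at² = 2.50·9 + 0.5·3.4·9² = 160 m
Total time = 6.10 + 2.00 + 9.00 = 17.1 s

17.1 s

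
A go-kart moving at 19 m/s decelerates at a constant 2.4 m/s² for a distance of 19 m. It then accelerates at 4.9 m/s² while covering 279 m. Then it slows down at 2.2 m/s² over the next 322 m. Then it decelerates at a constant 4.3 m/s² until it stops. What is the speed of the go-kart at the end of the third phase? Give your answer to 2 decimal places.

Phase 1 (decelerating): v₀ = 19.0 m/s, a = -2.4 m/s².
v² = v₀² + 2aΔx = 19.0² + 2·-2.4·19 = 270 → v = 16.4 m/s
t = (v − v₀)/a = (16.4 − 19.0)/-2.4 = 1.07 s

Phase 2 (accelerating): v₀ = 16.4 m/s, a = 4.9 m/s².
v² = v₀² + 2aΔx = 16.4² + 2·4.9·279 = 3000 → v = 54.8 m/s
t = (v − v₀)/a = (54.8 − 16.4)/4.9 = 7.83 s

Phase 3 (decelerating): v₀ = 54.8 m/s, a = -2.2 m/s².
v² = v₀² + 2aΔx = 54.8² + 2·-2.2·322 = 1590 → v = 39.8 m/s
t = (v − v₀)/a = (39.8 − 54.8)/-2.2 = 6.80 s
Speed at end of phase 3 = 39.8 m/s

39.84 m/s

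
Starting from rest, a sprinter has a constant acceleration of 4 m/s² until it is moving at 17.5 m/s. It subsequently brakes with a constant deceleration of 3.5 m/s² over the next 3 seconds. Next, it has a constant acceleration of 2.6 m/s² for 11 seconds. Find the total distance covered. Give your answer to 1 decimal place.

309.3 m

Phase 1 (accelerating): v₀ = 0 m/s, a = 4 m/s².
v = v₀ + at → t = (17.5 − 0) / 4 = 4.38 s
v² = v₀² + 2aΔx → Δx = (17.5² − 0²)/(2·4) = 38.3 m

Phase 2 (decelerating): v₀ = 17.5 m/s, a = -3.5 m/s².
v = v₀ + at = 17.5 + (-3.5)(3) = 7.00 m/s
Δx = v₀t + ½at² = 17.5·3 + 0.5·-3.5·3² = 36.8 m

Phase 3 (accelerating): v₀ = 7.00 m/s, a = 2.6 m/s².
v = v₀ + at = 7.00 + (2.6)(11) = 35.6 m/s
Δx = v₀t + ½at² = 7.00·11 + 0.5·2.6·11² = 234 m
Total distance = 38.3 + 36.8 + 234 = 309 m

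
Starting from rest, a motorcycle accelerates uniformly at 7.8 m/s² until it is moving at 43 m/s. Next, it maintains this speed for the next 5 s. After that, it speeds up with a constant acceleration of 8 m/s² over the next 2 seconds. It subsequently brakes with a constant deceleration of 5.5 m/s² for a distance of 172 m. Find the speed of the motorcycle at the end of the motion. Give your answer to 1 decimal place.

39.9 m/s

Phase 1 (accelerating): v₀ = 0 m/s, a = 7.8 m/s².
v = v₀ + at → t = (43 − 0) / 7.8 = 5.51 s
v² = v₀² + 2aΔx → Δx = (43² − 0²)/(2·7.8) = 119 m

Phase 2 (constant speed): v₀ = 43.0 m/s, a = 0 m/s².
v = v₀ + at = 43.0 + (0)(5) = 43.0 m/s
Δx = v₀t + ½at² = 43.0·5 + 0.5·0·5² = 215 m

Phase 3 (accelerating): v₀ = 43.0 m/s, a = 8 m/s².
v = v₀ + at = 43.0 + (8)(2) = 59.0 m/s
Δx = v₀t + ½at² = 43.0·2 + 0.5·8·2² = 102 m

Phase 4 (decelerating): v₀ = 59.0 m/s, a = -5.5 m/s².
v² = v₀² + 2aΔx = 59.0² + 2·-5.5·172 = 1590 → v = 39.9 m/s
t = (v − v₀)/a = (39.9 − 59.0)/-5.5 = 3.48 s
Final speed = 39.9 m/s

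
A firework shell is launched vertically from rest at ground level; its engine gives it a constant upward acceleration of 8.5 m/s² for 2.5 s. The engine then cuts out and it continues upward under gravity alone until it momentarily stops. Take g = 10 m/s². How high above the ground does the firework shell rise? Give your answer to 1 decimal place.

49.1 m

Phase 1 (powered ascent): v₀ = 0 m/s, a = 8.5 m/s².
v = v₀ + at = 0 + (8.5)(2.5) = 21.2 m/s
Δx = v₀t + ½at² = 0·2.5 + 0.5·8.5·2.5² = 26.6 m

Phase 2 (coasting upward): v₀ = 21.2 m/s, a = -10 m/s².
v = v₀ + at → t = (0 − 21.2) / -10 = 2.12 s
v² = v₀² + 2aΔx → Δx = (0² − 21.2²)/(2·-10) = 22.6 m
Maximum height = 26.6 + 22.6 = 49.1 m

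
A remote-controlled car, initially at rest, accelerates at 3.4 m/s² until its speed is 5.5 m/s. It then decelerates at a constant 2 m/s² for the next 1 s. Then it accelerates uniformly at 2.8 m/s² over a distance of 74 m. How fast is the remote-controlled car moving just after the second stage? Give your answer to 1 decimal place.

3.5 m/s

Phase 1 (accelerating): v₀ = 0 m/s, a = 3.4 m/s².
v = v₀ + at → t = (5.5 − 0) / 3.4 = 1.62 s
v² = v₀² + 2aΔx → Δx = (5.5² − 0²)/(2·3.4) = 4.45 m

Phase 2 (decelerating): v₀ = 5.50 m/s, a = -2 m/s².
v = v₀ + at = 5.50 + (-2)(1) = 3.50 m/s
Δx = v₀t + ½at² = 5.50·1 + 0.5·-2·1² = 4.50 m
Speed at end of phase 2 = 3.50 m/s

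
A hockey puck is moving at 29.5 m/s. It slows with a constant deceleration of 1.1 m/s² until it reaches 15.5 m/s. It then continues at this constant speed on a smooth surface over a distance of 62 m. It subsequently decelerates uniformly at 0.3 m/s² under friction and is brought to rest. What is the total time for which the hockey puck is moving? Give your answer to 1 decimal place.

68.4 s

Phase 1 (decelerating): v₀ = 29.5 m/s, a = -1.1 m/s².
v = v₀ + at → t = (15.5 − 29.5) / -1.1 = 12.7 s
v² = v₀² + 2aΔx → Δx = (15.5² − 29.5²)/(2·-1.1) = 286 m

Phase 2 (constant speed): v₀ = 15.5 m/s, a = 0 m/s².
Constant speed: t = d/v = 62/15.5 = 4.00 s

Phase 3 (decelerating): v₀ = 15.5 m/s, a = -0.3 m/s².
v = v₀ + at → t = (0 − 15.5) / -0.3 = 51.7 s
v² = v₀² + 2aΔx → Δx = (0² − 15.5²)/(2·-0.3) = 400 m
Total time = 12.7 + 4.00 + 51.7 = 68.4 s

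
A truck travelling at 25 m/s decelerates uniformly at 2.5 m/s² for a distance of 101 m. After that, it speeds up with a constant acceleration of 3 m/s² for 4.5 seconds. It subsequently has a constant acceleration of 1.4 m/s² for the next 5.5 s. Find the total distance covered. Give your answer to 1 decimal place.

336.3 m

Phase 1 (decelerating): v₀ = 25.0 m/s, a = -2.5 m/s².
v² = v₀² + 2aΔx = 25.0² + 2·-2.5·101 = 120 → v = 11.0 m/s
t = (v − v₀)/a = (11.0 − 25.0)/-2.5 = 5.62 s

Phase 2 (accelerating): v₀ = 11.0 m/s, a = 3 m/s².
v = v₀ + at = 11.0 + (3)(4.5) = 24.5 m/s
Δx = v₀t + ½at² = 11.0·4.5 + 0.5·3·4.5² = 79.7 m

Phase 3 (accelerating): v₀ = 24.5 m/s, a = 1.4 m/s².
v = v₀ + at = 24.5 + (1.4)(5.5) = 32.2 m/s
Δx = v₀t + ½at² = 24.5·5.5 + 0.5·1.4·5.5² = 156 m
Total distance = 101 + 79.7 + 156 = 336 m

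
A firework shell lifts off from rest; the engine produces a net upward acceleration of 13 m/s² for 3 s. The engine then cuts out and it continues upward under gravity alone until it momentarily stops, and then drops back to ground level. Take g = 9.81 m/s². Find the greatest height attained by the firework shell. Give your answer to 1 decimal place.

Phase 1 (powered ascent): v₀ = 0 m/s, a = 13 m/s².
v = v₀ + at = 0 + (13)(3) = 39.0 m/s
Δx = v₀t + ½at² = 0·3 + 0.5·13·3² = 58.5 m

Phase 2 (coasting upward): v₀ = 39.0 m/s, a = -9.81 m/s².
v = v₀ + at → t = (0 − 39.0) / -9.81 = 3.98 s
v² = v₀² + 2aΔx → Δx = (0² − 39.0²)/(2·-9.81) = 77.5 m
Maximum height = 58.5 + 77.5 = 136 m

136.0 m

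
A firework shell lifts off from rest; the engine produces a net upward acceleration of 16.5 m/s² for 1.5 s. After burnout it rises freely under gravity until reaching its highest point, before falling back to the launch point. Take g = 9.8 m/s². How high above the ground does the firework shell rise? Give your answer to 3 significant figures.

Phase 1 (powered ascent): v₀ = 0 m/s, a = 16.5 m/s².
v = v₀ + at = 0 + (16.5)(1.5) = 24.8 m/s
Δx = v₀t + ½at² = 0·1.5 + 0.5·16.5·1.5² = 18.6 m

Phase 2 (coasting upward): v₀ = 24.8 m/s, a = -9.8 m/s².
v = v₀ + at → t = (0 − 24.8) / -9.8 = 2.53 s
v² = v₀² + 2aΔx → Δx = (0² − 24.8²)/(2·-9.8) = 31.3 m
Maximum height = 18.6 + 31.3 = 49.8 m

49.8 m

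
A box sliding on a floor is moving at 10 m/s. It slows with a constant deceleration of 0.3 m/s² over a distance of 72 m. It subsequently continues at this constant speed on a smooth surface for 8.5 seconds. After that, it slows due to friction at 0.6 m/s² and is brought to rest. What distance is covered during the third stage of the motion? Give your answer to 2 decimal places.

Phase 1 (decelerating): v₀ = 10.0 m/s, a = -0.3 m/s².
v² = v₀² + 2aΔx = 10.0² + 2·-0.3·72 = 56.8 → v = 7.54 m/s
t = (v − v₀)/a = (7.54 − 10.0)/-0.3 = 8.21 s

Phase 2 (constant speed): v₀ = 7.54 m/s, a = 0 m/s².
v = v₀ + at = 7.54 + (0)(8.5) = 7.54 m/s
Δx = v₀t + ½at² = 7.54·8.5 + 0.5·0·8.5² = 64.1 m

Phase 3 (decelerating): v₀ = 7.54 m/s, a = -0.6 m/s².
v = v₀ + at → t = (0 − 7.54) / -0.6 = 12.6 s
v² = v₀² + 2aΔx → Δx = (0² − 7.54²)/(2·-0.6) = 47.3 m
Distance in phase 3 = 47.3 m

47.33 m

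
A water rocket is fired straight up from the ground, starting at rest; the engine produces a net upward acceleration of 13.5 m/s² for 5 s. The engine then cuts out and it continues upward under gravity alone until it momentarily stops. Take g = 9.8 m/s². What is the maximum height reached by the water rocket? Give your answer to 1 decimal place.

401.2 m

Phase 1 (powered ascent): v₀ = 0 m/s, a = 13.5 m/s².
v = v₀ + at = 0 + (13.5)(5) = 67.5 m/s
Δx = v₀t + ½at² = 0·5 + 0.5·13.5·5² = 169 m

Phase 2 (coasting upward): v₀ = 67.5 m/s, a = -9.8 m/s².
v = v₀ + at → t = (0 − 67.5) / -9.8 = 6.89 s
v² = v₀² + 2aΔx → Δx = (0² − 67.5²)/(2·-9.8) = 232 m
Maximum height = 169 + 232 = 401 m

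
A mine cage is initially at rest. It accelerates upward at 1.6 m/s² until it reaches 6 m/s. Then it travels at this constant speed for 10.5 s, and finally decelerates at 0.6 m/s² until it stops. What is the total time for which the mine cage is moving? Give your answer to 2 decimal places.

Phase 1 (accelerating): v₀ = 0 m/s, a = 1.6 m/s².
v = v₀ + at → t = (6 − 0) / 1.6 = 3.75 s
v² = v₀² + 2aΔx → Δx = (6² − 0²)/(2·1.6) = 11.2 m

Phase 2 (constant speed): v₀ = 6.00 m/s, a = 0 m/s².
v = v₀ + at = 6.00 + (0)(10.5) = 6.00 m/s
Δx = v₀t + ½at² = 6.00·10.5 + 0.5·0·10.5² = 63.0 m

Phase 3 (decelerating): v₀ = 6.00 m/s, a = -0.6 m/s².
v = v₀ + at → t = (0 − 6.00) / -0.6 = 10.0 s
v² = v₀² + 2aΔx → Δx = (0² − 6.00²)/(2·-0.6) = 30.0 m
Total time = 3.75 + 10.5 + 10.0 = 24.2 s

24.25 s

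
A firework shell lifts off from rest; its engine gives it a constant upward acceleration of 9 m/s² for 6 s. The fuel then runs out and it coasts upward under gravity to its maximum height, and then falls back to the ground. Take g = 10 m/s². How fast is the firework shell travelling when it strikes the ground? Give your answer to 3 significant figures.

78.5 m/s

Phase 1 (powered ascent): v₀ = 0 m/s, a = 9 m/s².
v = v₀ + at = 0 + (9)(6) = 54.0 m/s
Δx = v₀t + ½at² = 0·6 + 0.5·9·6² = 162 m

Phase 2 (coasting upward): v₀ = 54.0 m/s, a = -10 m/s².
v = v₀ + at → t = (0 − 54.0) / -10 = 5.40 s
v² = v₀² + 2aΔx → Δx = (0² − 54.0²)/(2·-10) = 146 m

Phase 3 (free fall): v₀ = 0 m/s, a = -10 m/s².
Falls 308 m from rest: t = √(2·308/10) = 7.85 s; v = g·t = 78.5 m/s.
Impact speed = 78.5 m/s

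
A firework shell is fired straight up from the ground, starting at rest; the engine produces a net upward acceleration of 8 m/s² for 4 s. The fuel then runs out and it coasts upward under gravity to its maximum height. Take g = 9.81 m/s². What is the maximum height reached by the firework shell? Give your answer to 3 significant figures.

116 m

Phase 1 (powered ascent): v₀ = 0 m/s, a = 8 m/s².
v = v₀ + at = 0 + (8)(4) = 32.0 m/s
Δx = v₀t + ½at² = 0·4 + 0.5·8·4² = 64.0 m

Phase 2 (coasting upward): v₀ = 32.0 m/s, a = -9.81 m/s².
v = v₀ + at → t = (0 − 32.0) / -9.81 = 3.26 s
v² = v₀² + 2aΔx → Δx = (0² − 32.0²)/(2·-9.81) = 52.2 m
Maximum height = 64.0 + 52.2 = 116 m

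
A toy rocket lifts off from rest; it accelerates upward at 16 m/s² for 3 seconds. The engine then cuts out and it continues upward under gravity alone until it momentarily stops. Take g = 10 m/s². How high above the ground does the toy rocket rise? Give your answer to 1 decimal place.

187.2 m

Phase 1 (powered ascent): v₀ = 0 m/s, a = 16 m/s².
v = v₀ + at = 0 + (16)(3) = 48.0 m/s
Δx = v₀t + ½at² = 0·3 + 0.5·16·3² = 72.0 m

Phase 2 (coasting upward): v₀ = 48.0 m/s, a = -10 m/s².
v = v₀ + at → t = (0 − 48.0) / -10 = 4.80 s
v² = v₀² + 2aΔx → Δx = (0² − 48.0²)/(2·-10) = 115 m
Maximum height = 72.0 + 115 = 187 m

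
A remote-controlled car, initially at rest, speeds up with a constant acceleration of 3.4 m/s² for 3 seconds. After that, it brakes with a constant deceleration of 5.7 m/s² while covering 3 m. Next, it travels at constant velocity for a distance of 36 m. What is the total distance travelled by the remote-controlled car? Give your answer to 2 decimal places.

54.30 m

Phase 1 (accelerating): v₀ = 0 m/s, a = 3.4 m/s².
v = v₀ + at = 0 + (3.4)(3) = 10.2 m/s
Δx = v₀t + ½at² = 0·3 + 0.5·3.4·3² = 15.3 m

Phase 2 (decelerating): v₀ = 10.2 m/s, a = -5.7 m/s².
v² = v₀² + 2aΔx = 10.2² + 2·-5.7·3 = 69.8 → v = 8.36 m/s
t = (v − v₀)/a = (8.36 − 10.2)/-5.7 = 0.323 s

Phase 3 (constant speed): v₀ = 8.36 m/s, a = 0 m/s².
Constant speed: t = d/v = 36/8.36 = 4.31 s
Total distance = 15.3 + 3.00 + 36.0 = 54.3 m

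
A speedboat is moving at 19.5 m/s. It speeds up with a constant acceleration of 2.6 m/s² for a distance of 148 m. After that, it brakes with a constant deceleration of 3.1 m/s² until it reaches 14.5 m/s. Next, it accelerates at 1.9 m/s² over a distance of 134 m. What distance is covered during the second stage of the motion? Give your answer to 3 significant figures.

152 m

Phase 1 (accelerating): v₀ = 19.5 m/s, a = 2.6 m/s².
v² = v₀² + 2aΔx = 19.5² + 2·2.6·148 = 1150 → v = 33.9 m/s
t = (v − v₀)/a = (33.9 − 19.5)/2.6 = 5.54 s

Phase 2 (decelerating): v₀ = 33.9 m/s, a = -3.1 m/s².
v = v₀ + at → t = (14.5 − 33.9) / -3.1 = 6.26 s
v² = v₀² + 2aΔx → Δx = (14.5² − 33.9²)/(2·-3.1) = 152 m
Distance in phase 2 = 152 m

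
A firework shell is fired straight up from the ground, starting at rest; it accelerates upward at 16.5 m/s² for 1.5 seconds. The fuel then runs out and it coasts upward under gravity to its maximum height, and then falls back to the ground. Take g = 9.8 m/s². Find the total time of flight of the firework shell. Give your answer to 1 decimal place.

7.2 s

Phase 1 (powered ascent): v₀ = 0 m/s, a = 16.5 m/s².
v = v₀ + at = 0 + (16.5)(1.5) = 24.8 m/s
Δx = v₀t + ½at² = 0·1.5 + 0.5·16.5·1.5² = 18.6 m

Phase 2 (coasting upward): v₀ = 24.8 m/s, a = -9.8 m/s².
v = v₀ + at → t = (0 − 24.8) / -9.8 = 2.53 s
v² = v₀² + 2aΔx → Δx = (0² − 24.8²)/(2·-9.8) = 31.3 m

Phase 3 (free fall): v₀ = 0 m/s, a = -9.8 m/s².
Falls 49.8 m from rest: t = √(2·49.8/9.8) = 3.19 s; v = g·t = 31.2 m/s.
Total time = 1.50 + 2.53 + 3.19 = 7.21 s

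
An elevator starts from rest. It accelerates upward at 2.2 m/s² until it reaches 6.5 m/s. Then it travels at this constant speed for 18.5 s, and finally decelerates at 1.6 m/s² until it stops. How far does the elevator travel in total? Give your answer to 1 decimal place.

143.1 m

Phase 1 (accelerating): v₀ = 0 m/s, a = 2.2 m/s².
v = v₀ + at → t = (6.5 − 0) / 2.2 = 2.95 s
v² = v₀² + 2aΔx → Δx = (6.5² − 0²)/(2·2.2) = 9.60 m

Phase 2 (constant speed): v₀ = 6.50 m/s, a = 0 m/s².
v = v₀ + at = 6.50 + (0)(18.5) = 6.50 m/s
Δx = v₀t + ½at² = 6.50·18.5 + 0.5·0·18.5² = 120 m

Phase 3 (decelerating): v₀ = 6.50 m/s, a = -1.6 m/s².
v = v₀ + at → t = (0 − 6.50) / -1.6 = 4.06 s
v² = v₀² + 2aΔx → Δx = (0² − 6.50²)/(2·-1.6) = 13.2 m
Total distance = 9.60 + 120 + 13.2 = 143 m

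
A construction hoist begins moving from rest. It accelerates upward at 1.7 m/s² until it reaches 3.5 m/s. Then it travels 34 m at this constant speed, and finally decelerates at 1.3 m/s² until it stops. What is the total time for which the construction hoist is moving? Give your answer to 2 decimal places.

Phase 1 (accelerating): v₀ = 0 m/s, a = 1.7 m/s².
v = v₀ + at → t = (3.5 − 0) / 1.7 = 2.06 s
v² = v₀² + 2aΔx → Δx = (3.5² − 0²)/(2·1.7) = 3.60 m

Phase 2 (constant speed): v₀ = 3.50 m/s, a = 0 m/s².
Constant speed: t = d/v = 34/3.50 = 9.71 s

Phase 3 (decelerating): v₀ = 3.50 m/s, a = -1.3 m/s².
v = v₀ + at → t = (0 − 3.50) / -1.3 = 2.69 s
v² = v₀² + 2aΔx → Δx = (0² − 3.50²)/(2·-1.3) = 4.71 m
Total time = 2.06 + 9.71 + 2.69 = 14.5 s

14.47 s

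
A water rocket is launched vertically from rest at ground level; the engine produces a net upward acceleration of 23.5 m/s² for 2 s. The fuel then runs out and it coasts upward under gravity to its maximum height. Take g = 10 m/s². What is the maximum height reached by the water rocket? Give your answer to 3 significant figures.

Phase 1 (powered ascent): v₀ = 0 m/s, a = 23.5 m/s².
v = v₀ + at = 0 + (23.5)(2) = 47.0 m/s
Δx = v₀t + ½at² = 0·2 + 0.5·23.5·2² = 47.0 m

Phase 2 (coasting upward): v₀ = 47.0 m/s, a = -10 m/s².
v = v₀ + at → t = (0 − 47.0) / -10 = 4.70 s
v² = v₀² + 2aΔx → Δx = (0² − 47.0²)/(2·-10) = 110 m
Maximum height = 47.0 + 110 = 157 m

157 m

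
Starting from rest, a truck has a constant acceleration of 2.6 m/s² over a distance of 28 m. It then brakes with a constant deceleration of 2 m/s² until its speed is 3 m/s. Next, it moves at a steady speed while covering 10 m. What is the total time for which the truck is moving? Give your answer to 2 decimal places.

12.51 s

Phase 1 (accelerating): v₀ = 0 m/s, a = 2.6 m/s².
v² = v₀² + 2aΔx = 0² + 2·2.6·28 = 146 → v = 12.1 m/s
t = (v − v₀)/a = (12.1 − 0)/2.6 = 4.64 s

Phase 2 (decelerating): v₀ = 12.1 m/s, a = -2 m/s².
v = v₀ + at → t = (3 − 12.1) / -2 = 4.53 s
v² = v₀² + 2aΔx → Δx = (3² − 12.1²)/(2·-2) = 34.1 m

Phase 3 (constant speed): v₀ = 3.00 m/s, a = 0 m/s².
Constant speed: t = d/v = 10/3.00 = 3.33 s
Total time = 4.64 + 4.53 + 3.33 = 12.5 s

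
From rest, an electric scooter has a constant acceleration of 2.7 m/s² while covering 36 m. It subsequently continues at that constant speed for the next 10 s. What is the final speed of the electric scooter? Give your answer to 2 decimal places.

13.94 m/s

Phase 1 (accelerating): v₀ = 0 m/s, a = 2.7 m/s².
v² = v₀² + 2aΔx = 0² + 2·2.7·36 = 194 → v = 13.9 m/s
t = (v − v₀)/a = (13.9 − 0)/2.7 = 5.16 s

Phase 2 (constant speed): v₀ = 13.9 m/s, a = 0 m/s².
v = v₀ + at = 13.9 + (0)(10) = 13.9 m/s
Δx = v₀t + ½at² = 13.9·10 + 0.5·0·10² = 139 m
Final speed = 13.9 m/s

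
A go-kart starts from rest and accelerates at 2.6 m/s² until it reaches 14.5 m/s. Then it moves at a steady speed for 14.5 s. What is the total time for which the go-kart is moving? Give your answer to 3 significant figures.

20.1 s

Phase 1 (accelerating): v₀ = 0 m/s, a = 2.6 m/s².
v = v₀ + at → t = (14.5 − 0) / 2.6 = 5.58 s
v² = v₀² + 2aΔx → Δx = (14.5² − 0²)/(2·2.6) = 40.4 m

Phase 2 (constant speed): v₀ = 14.5 m/s, a = 0 m/s².
v = v₀ + at = 14.5 + (0)(14.5) = 14.5 m/s
Δx = v₀t + ½at² = 14.5·14.5 + 0.5·0·14.5² = 210 m
Total time = 5.58 + 14.5 = 20.1 s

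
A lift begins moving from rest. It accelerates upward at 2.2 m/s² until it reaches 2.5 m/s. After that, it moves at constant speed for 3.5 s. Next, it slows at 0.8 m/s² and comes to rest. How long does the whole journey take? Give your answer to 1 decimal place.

7.8 s

Phase 1 (accelerating): v₀ = 0 m/s, a = 2.2 m/s².
v = v₀ + at → t = (2.5 − 0) / 2.2 = 1.14 s
v² = v₀² + 2aΔx → Δx = (2.5² − 0²)/(2·2.2) = 1.42 m

Phase 2 (constant speed): v₀ = 2.50 m/s, a = 0 m/s².
v = v₀ + at = 2.50 + (0)(3.5) = 2.50 m/s
Δx = v₀t + ½at² = 2.50·3.5 + 0.5·0·3.5² = 8.75 m

Phase 3 (decelerating): v₀ = 2.50 m/s, a = -0.8 m/s².
v = v₀ + at → t = (0 − 2.50) / -0.8 = 3.12 s
v² = v₀² + 2aΔx → Δx = (0² − 2.50²)/(2·-0.8) = 3.91 m
Total time = 1.14 + 3.50 + 3.12 = 7.76 s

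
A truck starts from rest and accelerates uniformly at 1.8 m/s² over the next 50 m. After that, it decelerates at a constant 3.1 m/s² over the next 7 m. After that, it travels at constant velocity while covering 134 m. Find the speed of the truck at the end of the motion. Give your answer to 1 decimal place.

Phase 1 (accelerating): v₀ = 0 m/s, a = 1.8 m/s².
v² = v₀² + 2aΔx = 0² + 2·1.8·50 = 180 → v = 13.4 m/s
t = (v − v₀)/a = (13.4 − 0)/1.8 = 7.45 s

Phase 2 (decelerating): v₀ = 13.4 m/s, a = -3.1 m/s².
v² = v₀² + 2aΔx = 13.4² + 2·-3.1·7 = 137 → v = 11.7 m/s
t = (v − v₀)/a = (11.7 − 13.4)/-3.1 = 0.558 s

Phase 3 (constant speed): v₀ = 11.7 m/s, a = 0 m/s².
Constant speed: t = d/v = 134/11.7 = 11.5 s
Final speed = 11.7 m/s

11.7 m/s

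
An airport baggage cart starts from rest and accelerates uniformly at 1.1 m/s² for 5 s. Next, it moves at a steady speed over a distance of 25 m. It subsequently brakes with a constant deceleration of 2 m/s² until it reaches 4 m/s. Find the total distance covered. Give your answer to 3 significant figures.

42.3 m

Phase 1 (accelerating): v₀ = 0 m/s, a = 1.1 m/s².
v = v₀ + at = 0 + (1.1)(5) = 5.50 m/s
Δx = v₀t + ½at² = 0·5 + 0.5·1.1·5² = 13.8 m

Phase 2 (constant speed): v₀ = 5.50 m/s, a = 0 m/s².
Constant speed: t = d/v = 25/5.50 = 4.55 s

Phase 3 (decelerating): v₀ = 5.50 m/s, a = -2 m/s².
v = v₀ + at → t = (4 − 5.50) / -2 = 0.750 s
v² = v₀² + 2aΔx → Δx = (4² − 5.50²)/(2·-2) = 3.56 m
Total distance = 13.8 + 25.0 + 3.56 = 42.3 m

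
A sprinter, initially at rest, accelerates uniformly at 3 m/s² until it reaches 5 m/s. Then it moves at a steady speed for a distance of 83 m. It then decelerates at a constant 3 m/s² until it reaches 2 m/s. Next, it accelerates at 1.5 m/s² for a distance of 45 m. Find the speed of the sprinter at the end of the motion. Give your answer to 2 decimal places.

11.79 m/s

Phase 1 (accelerating): v₀ = 0 m/s, a = 3 m/s².
v = v₀ + at → t = (5 − 0) / 3 = 1.67 s
v² = v₀² + 2aΔx → Δx = (5² − 0²)/(2·3) = 4.17 m

Phase 2 (constant speed): v₀ = 5.00 m/s, a = 0 m/s².
Constant speed: t = d/v = 83/5.00 = 16.6 s

Phase 3 (decelerating): v₀ = 5.00 m/s, a = -3 m/s².
v = v₀ + at → t = (2 − 5.00) / -3 = 1.00 s
v² = v₀² + 2aΔx → Δx = (2² − 5.00²)/(2·-3) = 3.50 m

Phase 4 (accelerating): v₀ = 2.00 m/s, a = 1.5 m/s².
v² = v₀² + 2aΔx = 2.00² + 2·1.5·45 = 139 → v = 11.8 m/s
t = (v − v₀)/a = (11.8 − 2.00)/1.5 = 6.53 s
Final speed = 11.8 m/s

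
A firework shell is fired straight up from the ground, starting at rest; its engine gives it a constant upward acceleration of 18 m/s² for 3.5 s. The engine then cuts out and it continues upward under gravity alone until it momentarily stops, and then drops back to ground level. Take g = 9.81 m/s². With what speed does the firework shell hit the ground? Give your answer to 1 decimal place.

78.3 m/s

Phase 1 (powered ascent): v₀ = 0 m/s, a = 18 m/s².
v = v₀ + at = 0 + (18)(3.5) = 63.0 m/s
Δx = v₀t + ½at² = 0·3.5 + 0.5·18·3.5² = 110 m

Phase 2 (coasting upward): v₀ = 63.0 m/s, a = -9.81 m/s².
v = v₀ + at → t = (0 − 63.0) / -9.81 = 6.42 s
v² = v₀² + 2aΔx → Δx = (0² − 63.0²)/(2·-9.81) = 202 m

Phase 3 (free fall): v₀ = 0 m/s, a = -9.81 m/s².
Falls 313 m from rest: t = √(2·313/9.81) = 7.98 s; v = g·t = 78.3 m/s.
Impact speed = 78.3 m/s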